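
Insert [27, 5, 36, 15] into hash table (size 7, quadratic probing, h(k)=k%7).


Insertions: 27->slot 6; 5->slot 5; 36->slot 1; 15->slot 2
Table: [None, 36, 15, None, None, 5, 27]


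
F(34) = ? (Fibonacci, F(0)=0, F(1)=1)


F(n)=F(n-1)+F(n-2)
...F(32)=2178309, F(33)=3524578, F(34)=5702887


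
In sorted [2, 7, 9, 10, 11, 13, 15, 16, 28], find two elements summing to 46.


Two pointers: lo=0, hi=8
No pair sums to 46


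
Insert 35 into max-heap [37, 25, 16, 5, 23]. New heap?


Append 35: [37, 25, 16, 5, 23, 35]
Bubble up: swap idx 5(35) with idx 2(16)
Result: [37, 25, 35, 5, 23, 16]


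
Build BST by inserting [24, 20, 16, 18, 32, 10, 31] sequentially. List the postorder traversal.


Root = 24; build tree by BST insertion.
Postorder traversal: [10, 18, 16, 20, 31, 32, 24]


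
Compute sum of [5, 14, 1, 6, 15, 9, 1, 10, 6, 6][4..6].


Prefix sums: [0, 5, 19, 20, 26, 41, 50, 51, 61, 67, 73]
Sum[4..6] = prefix[7] - prefix[4] = 51 - 26 = 25


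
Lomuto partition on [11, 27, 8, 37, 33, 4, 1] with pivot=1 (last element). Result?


Elements <= 1 go left of pivot.
Result: [1, 27, 8, 37, 33, 4, 11], pivot at index 0


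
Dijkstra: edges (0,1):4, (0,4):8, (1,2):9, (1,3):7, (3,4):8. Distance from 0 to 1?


Dijkstra from 0:
Distances: {0: 0, 1: 4, 2: 13, 3: 11, 4: 8}
Shortest distance to 1 = 4, path = [0, 1]


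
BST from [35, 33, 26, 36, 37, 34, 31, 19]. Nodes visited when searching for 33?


BST root = 35
Search for 33: compare at each node
Path: [35, 33]


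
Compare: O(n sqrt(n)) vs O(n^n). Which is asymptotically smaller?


n^1.5 grows slower than n^n
O(n sqrt(n)) is asymptotically smaller; O(n^n) grows faster


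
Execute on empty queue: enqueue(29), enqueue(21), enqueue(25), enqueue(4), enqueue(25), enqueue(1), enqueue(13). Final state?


enqueue(29) -> [29]
enqueue(21) -> [29, 21]
enqueue(25) -> [29, 21, 25]
enqueue(4) -> [29, 21, 25, 4]
enqueue(25) -> [29, 21, 25, 4, 25]
enqueue(1) -> [29, 21, 25, 4, 25, 1]
enqueue(13) -> [29, 21, 25, 4, 25, 1, 13]
Final queue (front to back): [29, 21, 25, 4, 25, 1, 13]


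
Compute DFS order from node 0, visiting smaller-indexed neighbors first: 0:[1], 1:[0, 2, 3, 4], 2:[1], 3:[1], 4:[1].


DFS stack-based: start with [0]
Visit order: [0, 1, 2, 3, 4]


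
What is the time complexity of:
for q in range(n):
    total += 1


Per nesting level: O(n) = O(n)
Complexity: O(n)


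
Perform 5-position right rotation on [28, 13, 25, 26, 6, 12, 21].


Right rotate by 5: [25, 26, 6, 12, 21, 28, 13]


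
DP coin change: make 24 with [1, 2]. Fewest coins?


dp[0]=0; dp[i]=1+min(dp[i-c] for c in coins)
...dp[19]=10, dp[20]=10, dp[21]=11, dp[22]=11, dp[23]=12, dp[24]=12
Minimum coins for 24 = 12


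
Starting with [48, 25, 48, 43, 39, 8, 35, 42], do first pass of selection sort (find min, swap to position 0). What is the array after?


After one pass: [8, 25, 48, 43, 39, 48, 35, 42]


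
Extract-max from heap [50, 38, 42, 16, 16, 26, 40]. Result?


Max = 50
Replace root with last, heapify down
Resulting heap: [42, 38, 40, 16, 16, 26]


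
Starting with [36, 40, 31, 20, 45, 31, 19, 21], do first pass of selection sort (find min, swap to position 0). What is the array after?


After one pass: [19, 40, 31, 20, 45, 31, 36, 21]


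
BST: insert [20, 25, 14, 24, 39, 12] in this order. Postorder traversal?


Root = 20; build tree by BST insertion.
Postorder traversal: [12, 14, 24, 39, 25, 20]


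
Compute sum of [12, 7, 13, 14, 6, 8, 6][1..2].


Prefix sums: [0, 12, 19, 32, 46, 52, 60, 66]
Sum[1..2] = prefix[3] - prefix[1] = 32 - 12 = 20


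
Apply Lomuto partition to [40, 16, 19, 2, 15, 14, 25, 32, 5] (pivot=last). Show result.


Elements <= 5 go left of pivot.
Result: [2, 5, 19, 40, 15, 14, 25, 32, 16], pivot at index 1


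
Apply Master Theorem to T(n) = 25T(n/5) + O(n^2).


a=25, b=5, c=2. log_5(25)=2 = c=2. Case 2: O(n^c log n) = O(n^2 log n)
Complexity: O(n^2 log n)


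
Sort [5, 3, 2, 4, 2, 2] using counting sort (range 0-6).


Count array: [0, 0, 3, 1, 1, 1, 0]
Reconstruct: [2, 2, 2, 3, 4, 5]


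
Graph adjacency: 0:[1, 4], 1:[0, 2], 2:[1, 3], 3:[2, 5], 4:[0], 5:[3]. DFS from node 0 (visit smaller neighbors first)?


DFS stack-based: start with [0]
Visit order: [0, 1, 2, 3, 5, 4]


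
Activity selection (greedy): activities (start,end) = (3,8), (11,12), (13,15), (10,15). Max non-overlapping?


Greedy: pick earliest-ending, then skip overlaps.
Selected (3 activities): [(3, 8), (11, 12), (13, 15)]


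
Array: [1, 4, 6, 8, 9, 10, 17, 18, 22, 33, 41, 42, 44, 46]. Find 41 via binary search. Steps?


Search for 41:
[0,13] mid=6 arr[6]=17
[7,13] mid=10 arr[10]=41
Total: 2 comparisons


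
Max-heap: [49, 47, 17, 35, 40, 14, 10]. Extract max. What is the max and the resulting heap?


Max = 49
Replace root with last, heapify down
Resulting heap: [47, 40, 17, 35, 10, 14]


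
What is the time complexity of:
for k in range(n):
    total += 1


Per nesting level: O(n) = O(n)
Complexity: O(n)


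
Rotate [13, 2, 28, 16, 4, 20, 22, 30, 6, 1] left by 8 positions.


Left rotate by 8: [6, 1, 13, 2, 28, 16, 4, 20, 22, 30]


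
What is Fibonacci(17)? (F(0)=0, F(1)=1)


F(n)=F(n-1)+F(n-2)
...F(15)=610, F(16)=987, F(17)=1597


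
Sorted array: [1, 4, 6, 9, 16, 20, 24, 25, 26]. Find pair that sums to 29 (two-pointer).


Two pointers: lo=0, hi=8
Found pair: (4, 25) summing to 29


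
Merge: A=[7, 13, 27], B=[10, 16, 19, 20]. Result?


Compare heads, take smaller each step.
Merged: [7, 10, 13, 16, 19, 20, 27]


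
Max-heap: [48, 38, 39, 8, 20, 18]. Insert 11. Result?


Append 11: [48, 38, 39, 8, 20, 18, 11]
Bubble up: no swaps needed
Result: [48, 38, 39, 8, 20, 18, 11]


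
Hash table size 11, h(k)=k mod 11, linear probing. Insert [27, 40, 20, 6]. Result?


Insertions: 27->slot 5; 40->slot 7; 20->slot 9; 6->slot 6
Table: [None, None, None, None, None, 27, 6, 40, None, 20, None]


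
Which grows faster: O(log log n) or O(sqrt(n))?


double-logarithmic grows slower than sublinear
O(log log n) is asymptotically smaller; O(sqrt(n)) grows faster


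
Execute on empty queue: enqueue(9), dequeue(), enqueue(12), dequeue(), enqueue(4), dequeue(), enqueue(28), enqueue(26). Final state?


enqueue(9) -> [9]
dequeue() returns 9 -> []
enqueue(12) -> [12]
dequeue() returns 12 -> []
enqueue(4) -> [4]
dequeue() returns 4 -> []
enqueue(28) -> [28]
enqueue(26) -> [28, 26]
Final queue (front to back): [28, 26]


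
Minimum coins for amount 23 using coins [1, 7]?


dp[0]=0; dp[i]=1+min(dp[i-c] for c in coins)
...dp[18]=6, dp[19]=7, dp[20]=8, dp[21]=3, dp[22]=4, dp[23]=5
Minimum coins for 23 = 5


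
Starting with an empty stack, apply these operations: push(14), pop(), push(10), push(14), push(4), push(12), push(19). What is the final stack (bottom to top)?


push(14) -> [14]
pop() returns 14 -> []
push(10) -> [10]
push(14) -> [10, 14]
push(4) -> [10, 14, 4]
push(12) -> [10, 14, 4, 12]
push(19) -> [10, 14, 4, 12, 19]
Final stack (bottom to top): [10, 14, 4, 12, 19]


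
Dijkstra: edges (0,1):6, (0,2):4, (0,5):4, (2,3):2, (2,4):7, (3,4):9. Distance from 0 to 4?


Dijkstra from 0:
Distances: {0: 0, 1: 6, 2: 4, 3: 6, 4: 11, 5: 4}
Shortest distance to 4 = 11, path = [0, 2, 4]


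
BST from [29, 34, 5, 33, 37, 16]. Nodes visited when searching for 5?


BST root = 29
Search for 5: compare at each node
Path: [29, 5]


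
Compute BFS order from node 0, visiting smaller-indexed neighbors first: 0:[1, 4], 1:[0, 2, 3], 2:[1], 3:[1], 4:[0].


BFS queue: start with [0]
Visit order: [0, 1, 4, 2, 3]


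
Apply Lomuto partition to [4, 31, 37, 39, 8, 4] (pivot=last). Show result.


Elements <= 4 go left of pivot.
Result: [4, 4, 37, 39, 8, 31], pivot at index 1


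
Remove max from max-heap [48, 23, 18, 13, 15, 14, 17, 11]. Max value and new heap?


Max = 48
Replace root with last, heapify down
Resulting heap: [23, 15, 18, 13, 11, 14, 17]


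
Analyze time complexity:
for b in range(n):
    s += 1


Per nesting level: O(n) = O(n)
Complexity: O(n)


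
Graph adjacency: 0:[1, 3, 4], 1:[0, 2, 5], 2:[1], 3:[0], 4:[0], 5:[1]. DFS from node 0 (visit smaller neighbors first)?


DFS stack-based: start with [0]
Visit order: [0, 1, 2, 5, 3, 4]


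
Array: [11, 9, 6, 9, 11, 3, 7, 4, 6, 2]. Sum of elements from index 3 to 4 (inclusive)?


Prefix sums: [0, 11, 20, 26, 35, 46, 49, 56, 60, 66, 68]
Sum[3..4] = prefix[5] - prefix[3] = 46 - 26 = 20


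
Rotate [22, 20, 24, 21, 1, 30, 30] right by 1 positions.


Right rotate by 1: [30, 22, 20, 24, 21, 1, 30]


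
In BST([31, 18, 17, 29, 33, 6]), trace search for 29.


BST root = 31
Search for 29: compare at each node
Path: [31, 18, 29]


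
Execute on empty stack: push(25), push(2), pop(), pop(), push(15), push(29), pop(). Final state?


push(25) -> [25]
push(2) -> [25, 2]
pop() returns 2 -> [25]
pop() returns 25 -> []
push(15) -> [15]
push(29) -> [15, 29]
pop() returns 29 -> [15]
Final stack (bottom to top): [15]


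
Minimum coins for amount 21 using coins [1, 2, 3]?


dp[0]=0; dp[i]=1+min(dp[i-c] for c in coins)
...dp[16]=6, dp[17]=6, dp[18]=6, dp[19]=7, dp[20]=7, dp[21]=7
Minimum coins for 21 = 7


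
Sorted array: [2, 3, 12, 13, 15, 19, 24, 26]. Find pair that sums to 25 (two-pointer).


Two pointers: lo=0, hi=7
Found pair: (12, 13) summing to 25


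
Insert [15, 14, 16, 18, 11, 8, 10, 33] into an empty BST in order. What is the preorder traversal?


Root = 15; build tree by BST insertion.
Preorder traversal: [15, 14, 11, 8, 10, 16, 18, 33]


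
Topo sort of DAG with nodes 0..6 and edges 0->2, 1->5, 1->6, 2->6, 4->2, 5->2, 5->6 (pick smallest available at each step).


Kahn's algorithm, process smallest node first
Order: [0, 1, 3, 4, 5, 2, 6]


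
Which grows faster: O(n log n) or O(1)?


constant grows slower than linearithmic
O(1) is asymptotically smaller; O(n log n) grows faster


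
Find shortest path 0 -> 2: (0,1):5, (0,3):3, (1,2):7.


Dijkstra from 0:
Distances: {0: 0, 1: 5, 2: 12, 3: 3}
Shortest distance to 2 = 12, path = [0, 1, 2]


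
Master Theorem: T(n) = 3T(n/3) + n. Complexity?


a=3, b=3, c=1. log_3(3)=1 = c=1. Case 2: O(n^c log n) = O(n log n)
Complexity: O(n log n)


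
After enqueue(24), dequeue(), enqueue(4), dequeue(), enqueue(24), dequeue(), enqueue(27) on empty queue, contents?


enqueue(24) -> [24]
dequeue() returns 24 -> []
enqueue(4) -> [4]
dequeue() returns 4 -> []
enqueue(24) -> [24]
dequeue() returns 24 -> []
enqueue(27) -> [27]
Final queue (front to back): [27]


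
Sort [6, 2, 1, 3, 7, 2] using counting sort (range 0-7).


Count array: [0, 1, 2, 1, 0, 0, 1, 1]
Reconstruct: [1, 2, 2, 3, 6, 7]


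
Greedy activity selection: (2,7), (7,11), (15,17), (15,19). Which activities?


Greedy: pick earliest-ending, then skip overlaps.
Selected (3 activities): [(2, 7), (7, 11), (15, 17)]


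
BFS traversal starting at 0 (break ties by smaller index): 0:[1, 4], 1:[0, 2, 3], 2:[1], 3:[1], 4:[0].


BFS queue: start with [0]
Visit order: [0, 1, 4, 2, 3]


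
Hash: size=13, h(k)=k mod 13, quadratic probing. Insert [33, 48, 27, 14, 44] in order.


Insertions: 33->slot 7; 48->slot 9; 27->slot 1; 14->slot 2; 44->slot 5
Table: [None, 27, 14, None, None, 44, None, 33, None, 48, None, None, None]


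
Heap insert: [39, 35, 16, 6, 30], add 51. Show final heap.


Append 51: [39, 35, 16, 6, 30, 51]
Bubble up: swap idx 5(51) with idx 2(16); swap idx 2(51) with idx 0(39)
Result: [51, 35, 39, 6, 30, 16]


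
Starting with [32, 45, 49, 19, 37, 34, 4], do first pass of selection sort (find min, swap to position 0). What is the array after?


After one pass: [4, 45, 49, 19, 37, 34, 32]


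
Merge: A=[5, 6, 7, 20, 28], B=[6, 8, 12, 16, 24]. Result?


Compare heads, take smaller each step.
Merged: [5, 6, 6, 7, 8, 12, 16, 20, 24, 28]


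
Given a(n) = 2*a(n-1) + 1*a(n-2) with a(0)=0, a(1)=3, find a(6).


Build bottom-up:
...a(4)=36, a(5)=87, a(6)=2*87+1*36=210


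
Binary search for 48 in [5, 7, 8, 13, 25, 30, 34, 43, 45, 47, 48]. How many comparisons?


Search for 48:
[0,10] mid=5 arr[5]=30
[6,10] mid=8 arr[8]=45
[9,10] mid=9 arr[9]=47
[10,10] mid=10 arr[10]=48
Total: 4 comparisons


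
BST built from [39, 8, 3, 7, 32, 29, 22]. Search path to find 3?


BST root = 39
Search for 3: compare at each node
Path: [39, 8, 3]


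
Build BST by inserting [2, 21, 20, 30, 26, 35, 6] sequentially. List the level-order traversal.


Root = 2; build tree by BST insertion.
Level-Order traversal: [2, 21, 20, 30, 6, 26, 35]


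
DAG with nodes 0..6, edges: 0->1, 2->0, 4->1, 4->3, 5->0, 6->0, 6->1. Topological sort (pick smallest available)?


Kahn's algorithm, process smallest node first
Order: [2, 4, 3, 5, 6, 0, 1]


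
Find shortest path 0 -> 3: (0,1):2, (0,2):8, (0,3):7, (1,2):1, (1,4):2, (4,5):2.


Dijkstra from 0:
Distances: {0: 0, 1: 2, 2: 3, 3: 7, 4: 4, 5: 6}
Shortest distance to 3 = 7, path = [0, 3]


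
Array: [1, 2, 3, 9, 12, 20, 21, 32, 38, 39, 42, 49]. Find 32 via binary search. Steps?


Search for 32:
[0,11] mid=5 arr[5]=20
[6,11] mid=8 arr[8]=38
[6,7] mid=6 arr[6]=21
[7,7] mid=7 arr[7]=32
Total: 4 comparisons


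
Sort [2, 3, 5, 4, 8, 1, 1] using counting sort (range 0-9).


Count array: [0, 2, 1, 1, 1, 1, 0, 0, 1, 0]
Reconstruct: [1, 1, 2, 3, 4, 5, 8]


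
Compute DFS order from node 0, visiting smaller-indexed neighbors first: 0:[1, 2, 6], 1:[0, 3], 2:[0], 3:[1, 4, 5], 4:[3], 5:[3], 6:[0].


DFS stack-based: start with [0]
Visit order: [0, 1, 3, 4, 5, 2, 6]


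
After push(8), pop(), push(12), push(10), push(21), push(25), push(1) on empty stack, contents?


push(8) -> [8]
pop() returns 8 -> []
push(12) -> [12]
push(10) -> [12, 10]
push(21) -> [12, 10, 21]
push(25) -> [12, 10, 21, 25]
push(1) -> [12, 10, 21, 25, 1]
Final stack (bottom to top): [12, 10, 21, 25, 1]


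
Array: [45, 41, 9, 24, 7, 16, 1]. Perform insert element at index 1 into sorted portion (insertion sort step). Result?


After one pass: [41, 45, 9, 24, 7, 16, 1]


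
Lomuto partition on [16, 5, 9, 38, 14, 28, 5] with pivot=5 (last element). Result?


Elements <= 5 go left of pivot.
Result: [5, 5, 9, 38, 14, 28, 16], pivot at index 1


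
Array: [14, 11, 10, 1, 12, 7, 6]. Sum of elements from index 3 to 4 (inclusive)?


Prefix sums: [0, 14, 25, 35, 36, 48, 55, 61]
Sum[3..4] = prefix[5] - prefix[3] = 48 - 35 = 13


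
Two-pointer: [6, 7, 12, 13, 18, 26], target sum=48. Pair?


Two pointers: lo=0, hi=5
No pair sums to 48


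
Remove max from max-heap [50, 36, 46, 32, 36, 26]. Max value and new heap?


Max = 50
Replace root with last, heapify down
Resulting heap: [46, 36, 26, 32, 36]


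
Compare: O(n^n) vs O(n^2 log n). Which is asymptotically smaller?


n^2 log n grows slower than n^n
O(n^2 log n) is asymptotically smaller; O(n^n) grows faster


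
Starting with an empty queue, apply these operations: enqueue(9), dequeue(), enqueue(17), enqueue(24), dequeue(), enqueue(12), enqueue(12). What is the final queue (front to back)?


enqueue(9) -> [9]
dequeue() returns 9 -> []
enqueue(17) -> [17]
enqueue(24) -> [17, 24]
dequeue() returns 17 -> [24]
enqueue(12) -> [24, 12]
enqueue(12) -> [24, 12, 12]
Final queue (front to back): [24, 12, 12]


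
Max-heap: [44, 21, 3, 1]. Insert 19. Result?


Append 19: [44, 21, 3, 1, 19]
Bubble up: no swaps needed
Result: [44, 21, 3, 1, 19]


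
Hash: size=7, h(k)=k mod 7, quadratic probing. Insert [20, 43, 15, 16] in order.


Insertions: 20->slot 6; 43->slot 1; 15->slot 2; 16->slot 3
Table: [None, 43, 15, 16, None, None, 20]


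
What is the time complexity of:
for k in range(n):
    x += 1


Per nesting level: O(n) = O(n)
Complexity: O(n)


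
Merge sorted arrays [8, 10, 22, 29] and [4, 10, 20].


Compare heads, take smaller each step.
Merged: [4, 8, 10, 10, 20, 22, 29]


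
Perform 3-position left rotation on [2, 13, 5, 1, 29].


Left rotate by 3: [1, 29, 2, 13, 5]


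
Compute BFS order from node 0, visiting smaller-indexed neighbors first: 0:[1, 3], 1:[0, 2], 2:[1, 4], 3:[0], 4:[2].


BFS queue: start with [0]
Visit order: [0, 1, 3, 2, 4]


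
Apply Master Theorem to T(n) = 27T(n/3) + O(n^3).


a=27, b=3, c=3. log_3(27)=3 = c=3. Case 2: O(n^c log n) = O(n^3 log n)
Complexity: O(n^3 log n)


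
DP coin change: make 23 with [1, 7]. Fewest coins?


dp[0]=0; dp[i]=1+min(dp[i-c] for c in coins)
...dp[18]=6, dp[19]=7, dp[20]=8, dp[21]=3, dp[22]=4, dp[23]=5
Minimum coins for 23 = 5


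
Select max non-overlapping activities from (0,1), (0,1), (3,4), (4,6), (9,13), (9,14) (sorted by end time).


Greedy: pick earliest-ending, then skip overlaps.
Selected (4 activities): [(0, 1), (3, 4), (4, 6), (9, 13)]


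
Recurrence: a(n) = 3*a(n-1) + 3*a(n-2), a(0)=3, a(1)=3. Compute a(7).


Build bottom-up:
...a(5)=918, a(6)=3483, a(7)=3*3483+3*918=13203


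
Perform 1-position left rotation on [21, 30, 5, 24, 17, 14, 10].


Left rotate by 1: [30, 5, 24, 17, 14, 10, 21]


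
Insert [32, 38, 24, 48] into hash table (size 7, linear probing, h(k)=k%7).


Insertions: 32->slot 4; 38->slot 3; 24->slot 5; 48->slot 6
Table: [None, None, None, 38, 32, 24, 48]


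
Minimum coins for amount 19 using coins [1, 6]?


dp[0]=0; dp[i]=1+min(dp[i-c] for c in coins)
...dp[14]=4, dp[15]=5, dp[16]=6, dp[17]=7, dp[18]=3, dp[19]=4
Minimum coins for 19 = 4


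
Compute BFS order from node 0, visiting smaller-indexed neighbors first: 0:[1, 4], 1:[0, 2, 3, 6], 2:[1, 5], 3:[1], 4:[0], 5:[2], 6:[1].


BFS queue: start with [0]
Visit order: [0, 1, 4, 2, 3, 6, 5]


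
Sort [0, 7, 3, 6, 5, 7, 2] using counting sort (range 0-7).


Count array: [1, 0, 1, 1, 0, 1, 1, 2]
Reconstruct: [0, 2, 3, 5, 6, 7, 7]


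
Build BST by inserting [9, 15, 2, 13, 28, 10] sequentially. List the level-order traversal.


Root = 9; build tree by BST insertion.
Level-Order traversal: [9, 2, 15, 13, 28, 10]


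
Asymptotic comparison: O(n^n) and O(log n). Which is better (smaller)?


logarithmic grows slower than n^n
O(log n) is asymptotically smaller; O(n^n) grows faster


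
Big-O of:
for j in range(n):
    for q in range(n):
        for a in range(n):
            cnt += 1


Per nesting level: O(n) * O(n) * O(n) = O(n^3)
Complexity: O(n^3)


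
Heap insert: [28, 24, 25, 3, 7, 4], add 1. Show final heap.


Append 1: [28, 24, 25, 3, 7, 4, 1]
Bubble up: no swaps needed
Result: [28, 24, 25, 3, 7, 4, 1]


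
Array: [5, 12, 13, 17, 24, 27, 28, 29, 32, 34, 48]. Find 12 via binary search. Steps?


Search for 12:
[0,10] mid=5 arr[5]=27
[0,4] mid=2 arr[2]=13
[0,1] mid=0 arr[0]=5
[1,1] mid=1 arr[1]=12
Total: 4 comparisons


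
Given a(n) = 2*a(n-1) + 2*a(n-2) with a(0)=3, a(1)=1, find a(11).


Build bottom-up:
...a(9)=7824, a(10)=21376, a(11)=2*21376+2*7824=58400


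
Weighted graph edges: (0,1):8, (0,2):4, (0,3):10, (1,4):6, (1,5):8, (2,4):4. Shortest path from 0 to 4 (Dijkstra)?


Dijkstra from 0:
Distances: {0: 0, 1: 8, 2: 4, 3: 10, 4: 8, 5: 16}
Shortest distance to 4 = 8, path = [0, 2, 4]


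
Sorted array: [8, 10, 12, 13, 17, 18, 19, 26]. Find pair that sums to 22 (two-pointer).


Two pointers: lo=0, hi=7
Found pair: (10, 12) summing to 22


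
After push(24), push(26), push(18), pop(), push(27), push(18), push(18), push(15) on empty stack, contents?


push(24) -> [24]
push(26) -> [24, 26]
push(18) -> [24, 26, 18]
pop() returns 18 -> [24, 26]
push(27) -> [24, 26, 27]
push(18) -> [24, 26, 27, 18]
push(18) -> [24, 26, 27, 18, 18]
push(15) -> [24, 26, 27, 18, 18, 15]
Final stack (bottom to top): [24, 26, 27, 18, 18, 15]


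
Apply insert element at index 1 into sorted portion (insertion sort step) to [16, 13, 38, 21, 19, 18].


After one pass: [13, 16, 38, 21, 19, 18]


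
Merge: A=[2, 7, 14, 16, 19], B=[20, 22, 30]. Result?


Compare heads, take smaller each step.
Merged: [2, 7, 14, 16, 19, 20, 22, 30]


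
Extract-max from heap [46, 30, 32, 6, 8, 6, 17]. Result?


Max = 46
Replace root with last, heapify down
Resulting heap: [32, 30, 17, 6, 8, 6]


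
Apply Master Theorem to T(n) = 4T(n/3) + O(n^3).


a=4, b=3, c=3. log_3(4)=1.262 < c=3. Case 3: O(n^c) = O(n^3)
Complexity: O(n^3)


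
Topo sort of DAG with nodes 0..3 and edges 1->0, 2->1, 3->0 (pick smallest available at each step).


Kahn's algorithm, process smallest node first
Order: [2, 1, 3, 0]


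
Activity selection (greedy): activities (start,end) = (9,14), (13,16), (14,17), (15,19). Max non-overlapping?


Greedy: pick earliest-ending, then skip overlaps.
Selected (2 activities): [(9, 14), (14, 17)]


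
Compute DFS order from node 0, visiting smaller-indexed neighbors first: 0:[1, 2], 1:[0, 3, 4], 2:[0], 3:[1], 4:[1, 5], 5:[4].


DFS stack-based: start with [0]
Visit order: [0, 1, 3, 4, 5, 2]


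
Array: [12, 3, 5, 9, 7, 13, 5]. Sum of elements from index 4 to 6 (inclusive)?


Prefix sums: [0, 12, 15, 20, 29, 36, 49, 54]
Sum[4..6] = prefix[7] - prefix[4] = 54 - 29 = 25


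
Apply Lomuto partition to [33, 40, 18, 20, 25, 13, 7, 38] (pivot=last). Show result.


Elements <= 38 go left of pivot.
Result: [33, 18, 20, 25, 13, 7, 38, 40], pivot at index 6


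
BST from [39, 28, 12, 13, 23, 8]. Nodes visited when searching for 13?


BST root = 39
Search for 13: compare at each node
Path: [39, 28, 12, 13]


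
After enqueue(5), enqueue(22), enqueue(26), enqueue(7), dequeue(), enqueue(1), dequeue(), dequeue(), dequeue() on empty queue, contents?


enqueue(5) -> [5]
enqueue(22) -> [5, 22]
enqueue(26) -> [5, 22, 26]
enqueue(7) -> [5, 22, 26, 7]
dequeue() returns 5 -> [22, 26, 7]
enqueue(1) -> [22, 26, 7, 1]
dequeue() returns 22 -> [26, 7, 1]
dequeue() returns 26 -> [7, 1]
dequeue() returns 7 -> [1]
Final queue (front to back): [1]


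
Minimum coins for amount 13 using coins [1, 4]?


dp[0]=0; dp[i]=1+min(dp[i-c] for c in coins)
...dp[8]=2, dp[9]=3, dp[10]=4, dp[11]=5, dp[12]=3, dp[13]=4
Minimum coins for 13 = 4


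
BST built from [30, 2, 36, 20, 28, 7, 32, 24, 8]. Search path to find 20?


BST root = 30
Search for 20: compare at each node
Path: [30, 2, 20]


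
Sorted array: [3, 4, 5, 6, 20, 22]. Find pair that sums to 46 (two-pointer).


Two pointers: lo=0, hi=5
No pair sums to 46


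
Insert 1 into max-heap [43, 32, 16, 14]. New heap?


Append 1: [43, 32, 16, 14, 1]
Bubble up: no swaps needed
Result: [43, 32, 16, 14, 1]


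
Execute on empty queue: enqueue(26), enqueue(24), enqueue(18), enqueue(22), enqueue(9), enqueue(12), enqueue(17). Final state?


enqueue(26) -> [26]
enqueue(24) -> [26, 24]
enqueue(18) -> [26, 24, 18]
enqueue(22) -> [26, 24, 18, 22]
enqueue(9) -> [26, 24, 18, 22, 9]
enqueue(12) -> [26, 24, 18, 22, 9, 12]
enqueue(17) -> [26, 24, 18, 22, 9, 12, 17]
Final queue (front to back): [26, 24, 18, 22, 9, 12, 17]


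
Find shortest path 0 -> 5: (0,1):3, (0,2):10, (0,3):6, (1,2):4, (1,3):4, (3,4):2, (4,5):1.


Dijkstra from 0:
Distances: {0: 0, 1: 3, 2: 7, 3: 6, 4: 8, 5: 9}
Shortest distance to 5 = 9, path = [0, 3, 4, 5]


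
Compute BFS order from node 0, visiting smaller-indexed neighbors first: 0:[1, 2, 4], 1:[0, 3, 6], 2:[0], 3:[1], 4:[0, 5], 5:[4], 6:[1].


BFS queue: start with [0]
Visit order: [0, 1, 2, 4, 3, 6, 5]


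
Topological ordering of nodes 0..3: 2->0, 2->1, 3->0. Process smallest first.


Kahn's algorithm, process smallest node first
Order: [2, 1, 3, 0]


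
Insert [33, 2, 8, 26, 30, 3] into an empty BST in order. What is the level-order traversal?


Root = 33; build tree by BST insertion.
Level-Order traversal: [33, 2, 8, 3, 26, 30]


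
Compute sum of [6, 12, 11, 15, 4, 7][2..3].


Prefix sums: [0, 6, 18, 29, 44, 48, 55]
Sum[2..3] = prefix[4] - prefix[2] = 44 - 18 = 26


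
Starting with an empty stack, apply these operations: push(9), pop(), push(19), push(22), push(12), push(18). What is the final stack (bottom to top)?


push(9) -> [9]
pop() returns 9 -> []
push(19) -> [19]
push(22) -> [19, 22]
push(12) -> [19, 22, 12]
push(18) -> [19, 22, 12, 18]
Final stack (bottom to top): [19, 22, 12, 18]


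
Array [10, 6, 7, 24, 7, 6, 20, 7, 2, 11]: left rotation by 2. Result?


Left rotate by 2: [7, 24, 7, 6, 20, 7, 2, 11, 10, 6]


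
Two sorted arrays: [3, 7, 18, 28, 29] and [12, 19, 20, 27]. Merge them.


Compare heads, take smaller each step.
Merged: [3, 7, 12, 18, 19, 20, 27, 28, 29]


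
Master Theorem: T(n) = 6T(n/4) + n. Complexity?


a=6, b=4, c=1. log_4(6)=1.292 > c=1. Case 1: O(n^log_b(a)) = O(n^1.292)
Complexity: O(n^1.292)


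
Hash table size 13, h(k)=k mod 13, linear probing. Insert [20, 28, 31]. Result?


Insertions: 20->slot 7; 28->slot 2; 31->slot 5
Table: [None, None, 28, None, None, 31, None, 20, None, None, None, None, None]


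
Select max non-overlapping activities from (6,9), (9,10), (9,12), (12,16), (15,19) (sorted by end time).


Greedy: pick earliest-ending, then skip overlaps.
Selected (3 activities): [(6, 9), (9, 10), (12, 16)]


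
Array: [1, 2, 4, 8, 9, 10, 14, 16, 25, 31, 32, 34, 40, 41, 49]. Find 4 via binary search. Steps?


Search for 4:
[0,14] mid=7 arr[7]=16
[0,6] mid=3 arr[3]=8
[0,2] mid=1 arr[1]=2
[2,2] mid=2 arr[2]=4
Total: 4 comparisons


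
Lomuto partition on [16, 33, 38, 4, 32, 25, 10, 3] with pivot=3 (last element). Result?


Elements <= 3 go left of pivot.
Result: [3, 33, 38, 4, 32, 25, 10, 16], pivot at index 0


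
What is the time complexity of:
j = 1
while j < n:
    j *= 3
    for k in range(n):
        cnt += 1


Per nesting level: O(log n) * O(n) = O(n log n)
Complexity: O(n log n)


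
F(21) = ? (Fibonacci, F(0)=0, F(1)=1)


F(n)=F(n-1)+F(n-2)
...F(19)=4181, F(20)=6765, F(21)=10946


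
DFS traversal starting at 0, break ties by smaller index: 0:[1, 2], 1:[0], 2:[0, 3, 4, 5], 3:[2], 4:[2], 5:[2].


DFS stack-based: start with [0]
Visit order: [0, 1, 2, 3, 4, 5]


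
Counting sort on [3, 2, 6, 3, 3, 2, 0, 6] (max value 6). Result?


Count array: [1, 0, 2, 3, 0, 0, 2]
Reconstruct: [0, 2, 2, 3, 3, 3, 6, 6]


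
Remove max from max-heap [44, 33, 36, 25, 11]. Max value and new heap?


Max = 44
Replace root with last, heapify down
Resulting heap: [36, 33, 11, 25]


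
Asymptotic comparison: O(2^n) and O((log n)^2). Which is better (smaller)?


polylogarithmic grows slower than exponential
O((log n)^2) is asymptotically smaller; O(2^n) grows faster


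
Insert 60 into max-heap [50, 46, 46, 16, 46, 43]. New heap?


Append 60: [50, 46, 46, 16, 46, 43, 60]
Bubble up: swap idx 6(60) with idx 2(46); swap idx 2(60) with idx 0(50)
Result: [60, 46, 50, 16, 46, 43, 46]


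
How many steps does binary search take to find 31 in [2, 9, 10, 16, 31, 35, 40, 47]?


Search for 31:
[0,7] mid=3 arr[3]=16
[4,7] mid=5 arr[5]=35
[4,4] mid=4 arr[4]=31
Total: 3 comparisons


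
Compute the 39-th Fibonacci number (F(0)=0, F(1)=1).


F(n)=F(n-1)+F(n-2)
...F(37)=24157817, F(38)=39088169, F(39)=63245986


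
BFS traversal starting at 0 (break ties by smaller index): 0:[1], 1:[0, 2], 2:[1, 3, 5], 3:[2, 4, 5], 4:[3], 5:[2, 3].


BFS queue: start with [0]
Visit order: [0, 1, 2, 3, 5, 4]


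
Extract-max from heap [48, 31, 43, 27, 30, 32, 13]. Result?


Max = 48
Replace root with last, heapify down
Resulting heap: [43, 31, 32, 27, 30, 13]


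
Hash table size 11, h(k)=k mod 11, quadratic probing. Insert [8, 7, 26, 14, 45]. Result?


Insertions: 8->slot 8; 7->slot 7; 26->slot 4; 14->slot 3; 45->slot 1
Table: [None, 45, None, 14, 26, None, None, 7, 8, None, None]


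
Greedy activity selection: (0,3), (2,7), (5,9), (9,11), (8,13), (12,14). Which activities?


Greedy: pick earliest-ending, then skip overlaps.
Selected (4 activities): [(0, 3), (5, 9), (9, 11), (12, 14)]


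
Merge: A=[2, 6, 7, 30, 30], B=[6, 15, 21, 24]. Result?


Compare heads, take smaller each step.
Merged: [2, 6, 6, 7, 15, 21, 24, 30, 30]


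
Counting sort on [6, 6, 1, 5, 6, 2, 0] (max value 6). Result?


Count array: [1, 1, 1, 0, 0, 1, 3]
Reconstruct: [0, 1, 2, 5, 6, 6, 6]


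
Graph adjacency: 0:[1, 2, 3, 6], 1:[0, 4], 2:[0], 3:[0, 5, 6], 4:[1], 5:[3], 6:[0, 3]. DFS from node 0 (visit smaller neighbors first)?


DFS stack-based: start with [0]
Visit order: [0, 1, 4, 2, 3, 5, 6]


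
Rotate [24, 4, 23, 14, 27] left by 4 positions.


Left rotate by 4: [27, 24, 4, 23, 14]


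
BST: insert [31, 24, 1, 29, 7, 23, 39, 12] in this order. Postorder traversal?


Root = 31; build tree by BST insertion.
Postorder traversal: [12, 23, 7, 1, 29, 24, 39, 31]


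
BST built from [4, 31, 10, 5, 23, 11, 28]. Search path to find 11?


BST root = 4
Search for 11: compare at each node
Path: [4, 31, 10, 23, 11]


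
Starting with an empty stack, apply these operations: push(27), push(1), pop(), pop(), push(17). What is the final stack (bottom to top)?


push(27) -> [27]
push(1) -> [27, 1]
pop() returns 1 -> [27]
pop() returns 27 -> []
push(17) -> [17]
Final stack (bottom to top): [17]


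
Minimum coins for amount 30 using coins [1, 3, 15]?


dp[0]=0; dp[i]=1+min(dp[i-c] for c in coins)
...dp[25]=5, dp[26]=6, dp[27]=5, dp[28]=6, dp[29]=7, dp[30]=2
Minimum coins for 30 = 2


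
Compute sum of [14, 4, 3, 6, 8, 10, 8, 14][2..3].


Prefix sums: [0, 14, 18, 21, 27, 35, 45, 53, 67]
Sum[2..3] = prefix[4] - prefix[2] = 27 - 18 = 9


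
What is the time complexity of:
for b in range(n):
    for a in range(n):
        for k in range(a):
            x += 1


Per nesting level: O(n) * O(n) * O(n) [triangular over a] = O(n^3)
Complexity: O(n^3)


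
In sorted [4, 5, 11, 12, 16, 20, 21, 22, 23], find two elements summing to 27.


Two pointers: lo=0, hi=8
Found pair: (4, 23) summing to 27


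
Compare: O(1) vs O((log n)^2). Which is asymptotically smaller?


constant grows slower than polylogarithmic
O(1) is asymptotically smaller; O((log n)^2) grows faster


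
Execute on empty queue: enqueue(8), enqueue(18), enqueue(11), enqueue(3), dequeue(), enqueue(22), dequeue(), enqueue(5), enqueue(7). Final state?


enqueue(8) -> [8]
enqueue(18) -> [8, 18]
enqueue(11) -> [8, 18, 11]
enqueue(3) -> [8, 18, 11, 3]
dequeue() returns 8 -> [18, 11, 3]
enqueue(22) -> [18, 11, 3, 22]
dequeue() returns 18 -> [11, 3, 22]
enqueue(5) -> [11, 3, 22, 5]
enqueue(7) -> [11, 3, 22, 5, 7]
Final queue (front to back): [11, 3, 22, 5, 7]


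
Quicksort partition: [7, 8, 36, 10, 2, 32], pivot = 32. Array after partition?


Elements <= 32 go left of pivot.
Result: [7, 8, 10, 2, 32, 36], pivot at index 4


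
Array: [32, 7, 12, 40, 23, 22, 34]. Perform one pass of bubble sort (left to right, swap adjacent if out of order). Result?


After one pass: [7, 12, 32, 23, 22, 34, 40]


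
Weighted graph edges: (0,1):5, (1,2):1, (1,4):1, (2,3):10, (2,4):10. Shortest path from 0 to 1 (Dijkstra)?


Dijkstra from 0:
Distances: {0: 0, 1: 5, 2: 6, 3: 16, 4: 6}
Shortest distance to 1 = 5, path = [0, 1]


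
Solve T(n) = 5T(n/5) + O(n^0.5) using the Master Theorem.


a=5, b=5, c=0.5. log_5(5)=1 > c=0.5. Case 1: O(n^log_b(a)) = O(n)
Complexity: O(n)


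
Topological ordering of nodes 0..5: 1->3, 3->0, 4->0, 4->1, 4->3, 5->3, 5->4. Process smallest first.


Kahn's algorithm, process smallest node first
Order: [2, 5, 4, 1, 3, 0]


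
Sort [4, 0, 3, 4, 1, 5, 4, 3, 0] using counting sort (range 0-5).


Count array: [2, 1, 0, 2, 3, 1]
Reconstruct: [0, 0, 1, 3, 3, 4, 4, 4, 5]


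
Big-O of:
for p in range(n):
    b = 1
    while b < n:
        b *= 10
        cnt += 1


Per nesting level: O(n) * O(log n) = O(n log n)
Complexity: O(n log n)


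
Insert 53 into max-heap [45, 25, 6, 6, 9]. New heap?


Append 53: [45, 25, 6, 6, 9, 53]
Bubble up: swap idx 5(53) with idx 2(6); swap idx 2(53) with idx 0(45)
Result: [53, 25, 45, 6, 9, 6]


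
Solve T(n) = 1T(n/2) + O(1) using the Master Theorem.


a=1, b=2, c=0. log_2(1)=0 = c=0. Case 2: O(n^c log n) = O(log n)
Complexity: O(log n)


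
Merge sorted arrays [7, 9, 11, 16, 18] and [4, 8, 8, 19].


Compare heads, take smaller each step.
Merged: [4, 7, 8, 8, 9, 11, 16, 18, 19]


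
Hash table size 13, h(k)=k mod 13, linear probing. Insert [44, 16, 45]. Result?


Insertions: 44->slot 5; 16->slot 3; 45->slot 6
Table: [None, None, None, 16, None, 44, 45, None, None, None, None, None, None]


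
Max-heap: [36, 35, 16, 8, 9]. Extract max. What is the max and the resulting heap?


Max = 36
Replace root with last, heapify down
Resulting heap: [35, 9, 16, 8]


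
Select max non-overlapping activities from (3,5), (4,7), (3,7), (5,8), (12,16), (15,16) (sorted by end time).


Greedy: pick earliest-ending, then skip overlaps.
Selected (3 activities): [(3, 5), (5, 8), (12, 16)]


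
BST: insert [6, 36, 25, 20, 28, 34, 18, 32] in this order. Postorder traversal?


Root = 6; build tree by BST insertion.
Postorder traversal: [18, 20, 32, 34, 28, 25, 36, 6]


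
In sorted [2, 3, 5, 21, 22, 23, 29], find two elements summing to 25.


Two pointers: lo=0, hi=6
Found pair: (2, 23) summing to 25


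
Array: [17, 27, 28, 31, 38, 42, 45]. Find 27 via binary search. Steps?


Search for 27:
[0,6] mid=3 arr[3]=31
[0,2] mid=1 arr[1]=27
Total: 2 comparisons


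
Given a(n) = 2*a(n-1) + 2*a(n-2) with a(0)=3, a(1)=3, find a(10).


Build bottom-up:
...a(8)=4656, a(9)=12720, a(10)=2*12720+2*4656=34752


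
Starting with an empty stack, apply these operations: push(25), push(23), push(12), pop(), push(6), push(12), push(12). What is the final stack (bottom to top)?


push(25) -> [25]
push(23) -> [25, 23]
push(12) -> [25, 23, 12]
pop() returns 12 -> [25, 23]
push(6) -> [25, 23, 6]
push(12) -> [25, 23, 6, 12]
push(12) -> [25, 23, 6, 12, 12]
Final stack (bottom to top): [25, 23, 6, 12, 12]


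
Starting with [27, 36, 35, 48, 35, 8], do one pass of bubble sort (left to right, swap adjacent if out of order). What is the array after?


After one pass: [27, 35, 36, 35, 8, 48]


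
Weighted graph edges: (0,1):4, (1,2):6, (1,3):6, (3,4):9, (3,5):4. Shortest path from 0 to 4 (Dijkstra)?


Dijkstra from 0:
Distances: {0: 0, 1: 4, 2: 10, 3: 10, 4: 19, 5: 14}
Shortest distance to 4 = 19, path = [0, 1, 3, 4]


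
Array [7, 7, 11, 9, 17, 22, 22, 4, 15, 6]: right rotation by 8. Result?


Right rotate by 8: [11, 9, 17, 22, 22, 4, 15, 6, 7, 7]


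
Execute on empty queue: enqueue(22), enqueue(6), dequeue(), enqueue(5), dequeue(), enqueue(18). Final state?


enqueue(22) -> [22]
enqueue(6) -> [22, 6]
dequeue() returns 22 -> [6]
enqueue(5) -> [6, 5]
dequeue() returns 6 -> [5]
enqueue(18) -> [5, 18]
Final queue (front to back): [5, 18]


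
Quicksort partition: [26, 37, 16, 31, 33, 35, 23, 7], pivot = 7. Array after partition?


Elements <= 7 go left of pivot.
Result: [7, 37, 16, 31, 33, 35, 23, 26], pivot at index 0


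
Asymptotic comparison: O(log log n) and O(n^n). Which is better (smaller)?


double-logarithmic grows slower than n^n
O(log log n) is asymptotically smaller; O(n^n) grows faster


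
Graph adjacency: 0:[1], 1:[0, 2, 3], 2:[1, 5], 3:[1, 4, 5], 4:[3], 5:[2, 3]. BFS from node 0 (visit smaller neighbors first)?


BFS queue: start with [0]
Visit order: [0, 1, 2, 3, 5, 4]


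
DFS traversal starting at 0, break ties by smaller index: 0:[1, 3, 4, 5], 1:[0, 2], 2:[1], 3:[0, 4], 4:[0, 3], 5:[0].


DFS stack-based: start with [0]
Visit order: [0, 1, 2, 3, 4, 5]


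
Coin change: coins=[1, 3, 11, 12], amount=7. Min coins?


dp[0]=0; dp[i]=1+min(dp[i-c] for c in coins)
...dp[2]=2, dp[3]=1, dp[4]=2, dp[5]=3, dp[6]=2, dp[7]=3
Minimum coins for 7 = 3


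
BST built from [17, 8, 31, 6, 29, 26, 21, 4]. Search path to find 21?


BST root = 17
Search for 21: compare at each node
Path: [17, 31, 29, 26, 21]


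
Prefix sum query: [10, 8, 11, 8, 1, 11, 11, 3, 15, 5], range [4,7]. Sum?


Prefix sums: [0, 10, 18, 29, 37, 38, 49, 60, 63, 78, 83]
Sum[4..7] = prefix[8] - prefix[4] = 63 - 37 = 26


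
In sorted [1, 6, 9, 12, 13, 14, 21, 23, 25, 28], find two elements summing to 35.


Two pointers: lo=0, hi=9
Found pair: (12, 23) summing to 35


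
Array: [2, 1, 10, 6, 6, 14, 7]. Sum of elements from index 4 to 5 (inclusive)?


Prefix sums: [0, 2, 3, 13, 19, 25, 39, 46]
Sum[4..5] = prefix[6] - prefix[4] = 39 - 19 = 20


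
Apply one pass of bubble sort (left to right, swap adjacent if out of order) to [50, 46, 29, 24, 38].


After one pass: [46, 29, 24, 38, 50]


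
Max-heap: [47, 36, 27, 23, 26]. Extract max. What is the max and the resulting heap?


Max = 47
Replace root with last, heapify down
Resulting heap: [36, 26, 27, 23]


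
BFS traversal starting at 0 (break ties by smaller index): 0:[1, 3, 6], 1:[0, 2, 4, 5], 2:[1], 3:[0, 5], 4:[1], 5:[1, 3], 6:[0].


BFS queue: start with [0]
Visit order: [0, 1, 3, 6, 2, 4, 5]


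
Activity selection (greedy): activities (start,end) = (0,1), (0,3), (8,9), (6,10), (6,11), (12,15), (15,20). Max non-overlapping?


Greedy: pick earliest-ending, then skip overlaps.
Selected (4 activities): [(0, 1), (8, 9), (12, 15), (15, 20)]


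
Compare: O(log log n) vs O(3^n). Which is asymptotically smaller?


double-logarithmic grows slower than exponential (base 3)
O(log log n) is asymptotically smaller; O(3^n) grows faster


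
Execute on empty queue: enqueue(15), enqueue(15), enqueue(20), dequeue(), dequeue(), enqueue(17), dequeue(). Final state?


enqueue(15) -> [15]
enqueue(15) -> [15, 15]
enqueue(20) -> [15, 15, 20]
dequeue() returns 15 -> [15, 20]
dequeue() returns 15 -> [20]
enqueue(17) -> [20, 17]
dequeue() returns 20 -> [17]
Final queue (front to back): [17]


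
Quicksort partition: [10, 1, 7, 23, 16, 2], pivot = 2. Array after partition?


Elements <= 2 go left of pivot.
Result: [1, 2, 7, 23, 16, 10], pivot at index 1


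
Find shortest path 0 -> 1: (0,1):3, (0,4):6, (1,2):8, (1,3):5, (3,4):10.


Dijkstra from 0:
Distances: {0: 0, 1: 3, 2: 11, 3: 8, 4: 6}
Shortest distance to 1 = 3, path = [0, 1]


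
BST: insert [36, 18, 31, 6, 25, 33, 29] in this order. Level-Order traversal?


Root = 36; build tree by BST insertion.
Level-Order traversal: [36, 18, 6, 31, 25, 33, 29]


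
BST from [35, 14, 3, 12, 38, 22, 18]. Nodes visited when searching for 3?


BST root = 35
Search for 3: compare at each node
Path: [35, 14, 3]


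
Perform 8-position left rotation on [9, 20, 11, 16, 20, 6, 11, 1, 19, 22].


Left rotate by 8: [19, 22, 9, 20, 11, 16, 20, 6, 11, 1]


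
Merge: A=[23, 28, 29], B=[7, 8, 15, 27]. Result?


Compare heads, take smaller each step.
Merged: [7, 8, 15, 23, 27, 28, 29]


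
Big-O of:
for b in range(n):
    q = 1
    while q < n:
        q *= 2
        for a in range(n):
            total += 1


Per nesting level: O(n) * O(log n) * O(n) = O(n^2 log n)
Complexity: O(n^2 log n)


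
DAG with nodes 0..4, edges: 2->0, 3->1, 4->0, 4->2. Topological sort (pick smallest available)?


Kahn's algorithm, process smallest node first
Order: [3, 1, 4, 2, 0]


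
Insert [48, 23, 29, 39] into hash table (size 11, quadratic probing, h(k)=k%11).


Insertions: 48->slot 4; 23->slot 1; 29->slot 7; 39->slot 6
Table: [None, 23, None, None, 48, None, 39, 29, None, None, None]


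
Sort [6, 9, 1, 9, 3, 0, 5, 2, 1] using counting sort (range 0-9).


Count array: [1, 2, 1, 1, 0, 1, 1, 0, 0, 2]
Reconstruct: [0, 1, 1, 2, 3, 5, 6, 9, 9]


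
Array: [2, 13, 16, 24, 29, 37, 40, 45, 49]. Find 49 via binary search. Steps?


Search for 49:
[0,8] mid=4 arr[4]=29
[5,8] mid=6 arr[6]=40
[7,8] mid=7 arr[7]=45
[8,8] mid=8 arr[8]=49
Total: 4 comparisons
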